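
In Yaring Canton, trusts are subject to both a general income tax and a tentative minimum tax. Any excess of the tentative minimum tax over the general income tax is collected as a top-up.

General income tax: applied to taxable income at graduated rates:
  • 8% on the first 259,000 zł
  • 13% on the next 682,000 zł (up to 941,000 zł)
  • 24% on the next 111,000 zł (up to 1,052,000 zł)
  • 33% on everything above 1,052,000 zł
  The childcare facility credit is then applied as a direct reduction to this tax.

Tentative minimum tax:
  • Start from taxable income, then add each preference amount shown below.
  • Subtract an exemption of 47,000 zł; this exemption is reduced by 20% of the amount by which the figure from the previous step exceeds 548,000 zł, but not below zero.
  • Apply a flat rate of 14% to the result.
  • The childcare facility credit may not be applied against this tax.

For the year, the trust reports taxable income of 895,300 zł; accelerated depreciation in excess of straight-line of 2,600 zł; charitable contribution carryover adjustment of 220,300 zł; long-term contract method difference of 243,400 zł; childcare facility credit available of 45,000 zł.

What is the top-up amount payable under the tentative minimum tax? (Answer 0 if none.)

132,185 zł

General income tax:
  259,000 zł × 8% = 20,720 zł
  636,300 zł × 13% = 82,719 zł
  → 103,439 zł
  Less childcare facility credit 45,000 zł → 58,439 zł

Tentative minimum tax:
  Adjusted income: 895,300 zł + 2,600 zł + 220,300 zł + 243,400 zł = 1,361,600 zł
  Exemption: 20% × (1,361,600 zł − 548,000 zł) = 162,720 zł ≥ 47,000 zł, so the exemption is fully phased out
  Base: 1,361,600 zł − 0 zł = 1,361,600 zł
  1,361,600 zł × 14% = 190,624 zł

Excess of tentative minimum tax over general income tax: 190,624 zł − 58,439 zł = 132,185 zł.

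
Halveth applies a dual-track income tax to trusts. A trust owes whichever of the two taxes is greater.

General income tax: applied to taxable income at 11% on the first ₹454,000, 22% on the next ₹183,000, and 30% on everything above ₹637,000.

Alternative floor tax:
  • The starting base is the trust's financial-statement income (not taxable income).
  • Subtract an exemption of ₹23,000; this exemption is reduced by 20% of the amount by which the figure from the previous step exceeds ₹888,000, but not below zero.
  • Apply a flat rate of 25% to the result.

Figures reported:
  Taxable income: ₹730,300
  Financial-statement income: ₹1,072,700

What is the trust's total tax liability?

₹268,175

General income tax:
  ₹454,000 × 11% = ₹49,940
  ₹183,000 × 22% = ₹40,260
  ₹93,300 × 30% = ₹27,990
  → ₹118,190

Alternative floor tax:
  Base (financial-statement income): ₹1,072,700
  Exemption: 20% × (₹1,072,700 − ₹888,000) = ₹36,940 ≥ ₹23,000, so the exemption is fully phased out
  Base: ₹1,072,700 − ₹0 = ₹1,072,700
  ₹1,072,700 × 25% = ₹268,175

₹268,175 > ₹118,190, so the alternative floor tax is the binding amount.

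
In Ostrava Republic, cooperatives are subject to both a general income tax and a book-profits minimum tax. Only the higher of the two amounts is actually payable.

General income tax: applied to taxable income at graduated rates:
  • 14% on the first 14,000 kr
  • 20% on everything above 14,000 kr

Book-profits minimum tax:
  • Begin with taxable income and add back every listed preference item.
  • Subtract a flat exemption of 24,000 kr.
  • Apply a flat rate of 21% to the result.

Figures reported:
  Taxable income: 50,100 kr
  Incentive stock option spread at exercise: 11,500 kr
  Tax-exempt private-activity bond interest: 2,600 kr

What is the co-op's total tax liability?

9,180 kr

Book-profits minimum tax:
  Adjusted income: 50,100 kr + 11,500 kr + 2,600 kr = 64,200 kr
  Less exemption 24,000 kr → base 40,200 kr
  40,200 kr × 21% = 8,442 kr

General income tax:
  14,000 kr × 14% = 1,960 kr
  36,100 kr × 20% = 7,220 kr
  → 9,180 kr

9,180 kr > 8,442 kr, so the general income tax governs.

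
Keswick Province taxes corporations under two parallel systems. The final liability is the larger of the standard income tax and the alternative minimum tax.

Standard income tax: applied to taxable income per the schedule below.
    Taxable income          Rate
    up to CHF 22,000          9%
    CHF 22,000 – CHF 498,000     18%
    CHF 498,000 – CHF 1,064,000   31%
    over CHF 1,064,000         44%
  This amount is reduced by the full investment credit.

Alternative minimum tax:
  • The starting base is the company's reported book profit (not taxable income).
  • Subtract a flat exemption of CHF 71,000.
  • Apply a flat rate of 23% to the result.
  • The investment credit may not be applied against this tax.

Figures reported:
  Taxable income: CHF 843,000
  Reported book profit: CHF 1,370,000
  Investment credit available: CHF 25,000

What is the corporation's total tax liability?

Alternative minimum tax:
  Base (reported book profit): CHF 1,370,000
  Less exemption CHF 71,000 → base CHF 1,299,000
  CHF 1,299,000 × 23% = CHF 298,770

Standard income tax:
  CHF 22,000 × 9% = CHF 1,980
  CHF 476,000 × 18% = CHF 85,680
  CHF 345,000 × 31% = CHF 106,950
  → CHF 194,610
  Less investment credit CHF 25,000 → CHF 169,610

CHF 298,770 > CHF 169,610, so the alternative minimum tax is the binding amount.

CHF 298,770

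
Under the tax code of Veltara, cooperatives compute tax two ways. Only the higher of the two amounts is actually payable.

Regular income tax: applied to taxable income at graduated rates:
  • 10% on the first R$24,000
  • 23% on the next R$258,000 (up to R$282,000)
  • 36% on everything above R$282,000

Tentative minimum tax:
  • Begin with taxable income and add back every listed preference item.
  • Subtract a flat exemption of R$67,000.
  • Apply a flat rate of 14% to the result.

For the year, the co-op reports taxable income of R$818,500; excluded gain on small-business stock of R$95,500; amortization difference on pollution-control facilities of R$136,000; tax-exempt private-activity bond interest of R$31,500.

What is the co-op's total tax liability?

Regular income tax:
  R$24,000 × 10% = R$2,400
  R$258,000 × 23% = R$59,340
  R$536,500 × 36% = R$193,140
  → R$254,880

Tentative minimum tax:
  Adjusted income: R$818,500 + R$95,500 + R$136,000 + R$31,500 = R$1,081,500
  Less exemption R$67,000 → base R$1,014,500
  R$1,014,500 × 14% = R$142,030

R$254,880 > R$142,030, so the regular income tax governs.

R$254,880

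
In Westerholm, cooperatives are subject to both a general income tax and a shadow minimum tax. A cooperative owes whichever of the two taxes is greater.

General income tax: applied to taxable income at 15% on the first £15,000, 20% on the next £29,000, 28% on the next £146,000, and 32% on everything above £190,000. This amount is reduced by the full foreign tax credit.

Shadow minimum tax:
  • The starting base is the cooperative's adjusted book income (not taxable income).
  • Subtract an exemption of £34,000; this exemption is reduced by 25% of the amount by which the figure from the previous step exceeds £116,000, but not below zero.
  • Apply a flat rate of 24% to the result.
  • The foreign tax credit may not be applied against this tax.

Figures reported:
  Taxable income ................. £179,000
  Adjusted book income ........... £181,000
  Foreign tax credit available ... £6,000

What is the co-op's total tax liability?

General income tax:
  £15,000 × 15% = £2,250
  £29,000 × 20% = £5,800
  £135,000 × 28% = £37,800
  → £45,850
  Less foreign tax credit £6,000 → £39,850

Shadow minimum tax:
  Base (adjusted book income): £181,000
  Exemption: £34,000 − 25% × (£181,000 − £116,000) = £34,000 − £16,250 = £17,750
  Base: £181,000 − £17,750 = £163,250
  £163,250 × 24% = £39,180

£39,850 > £39,180, so the general income tax governs.

£39,850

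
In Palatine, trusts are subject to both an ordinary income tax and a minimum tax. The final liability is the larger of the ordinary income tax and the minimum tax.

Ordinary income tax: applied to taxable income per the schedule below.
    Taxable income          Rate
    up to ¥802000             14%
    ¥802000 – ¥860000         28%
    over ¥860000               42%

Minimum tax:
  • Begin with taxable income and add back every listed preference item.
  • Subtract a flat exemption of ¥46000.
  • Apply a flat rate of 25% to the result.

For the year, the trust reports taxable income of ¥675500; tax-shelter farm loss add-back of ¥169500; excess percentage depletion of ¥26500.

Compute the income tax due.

Ordinary income tax:
  ¥675500 × 14% = ¥94570

Minimum tax:
  Adjusted income: ¥675500 + ¥169500 + ¥26500 = ¥871500
  Less exemption ¥46000 → base ¥825500
  ¥825500 × 25% = ¥206375

¥206375 > ¥94570, so the minimum tax is the binding amount.

¥206375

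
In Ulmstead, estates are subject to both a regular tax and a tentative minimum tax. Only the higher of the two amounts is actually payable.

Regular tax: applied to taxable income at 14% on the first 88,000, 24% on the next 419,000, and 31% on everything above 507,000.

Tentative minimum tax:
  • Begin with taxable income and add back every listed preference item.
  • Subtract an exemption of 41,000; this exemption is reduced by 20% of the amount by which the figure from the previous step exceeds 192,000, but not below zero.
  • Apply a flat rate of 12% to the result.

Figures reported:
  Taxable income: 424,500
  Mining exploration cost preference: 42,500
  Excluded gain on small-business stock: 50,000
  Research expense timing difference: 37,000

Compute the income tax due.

Regular tax:
  88,000 × 14% = 12,320
  336,500 × 24% = 80,760
  → 93,080

Tentative minimum tax:
  Adjusted income: 424,500 + 42,500 + 50,000 + 37,000 = 554,000
  Exemption: 20% × (554,000 − 192,000) = 72,400 ≥ 41,000, so the exemption is fully phased out
  Base: 554,000 − 0 = 554,000
  554,000 × 12% = 66,480

93,080 > 66,480, so the regular tax governs.

93,080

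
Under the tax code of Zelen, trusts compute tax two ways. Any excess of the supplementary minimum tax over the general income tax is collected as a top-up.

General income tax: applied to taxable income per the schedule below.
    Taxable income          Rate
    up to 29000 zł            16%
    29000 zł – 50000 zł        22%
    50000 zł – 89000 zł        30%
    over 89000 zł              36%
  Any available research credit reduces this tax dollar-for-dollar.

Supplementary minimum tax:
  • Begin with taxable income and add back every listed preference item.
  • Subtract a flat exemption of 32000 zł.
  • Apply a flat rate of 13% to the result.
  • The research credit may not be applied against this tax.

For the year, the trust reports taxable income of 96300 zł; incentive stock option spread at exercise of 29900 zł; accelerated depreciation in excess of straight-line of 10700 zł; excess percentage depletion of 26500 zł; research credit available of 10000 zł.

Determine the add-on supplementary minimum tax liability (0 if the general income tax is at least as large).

3494 zł

General income tax:
  29000 zł × 16% = 4640 zł
  21000 zł × 22% = 4620 zł
  39000 zł × 30% = 11700 zł
  7300 zł × 36% = 2628 zł
  → 23588 zł
  Less research credit 10000 zł → 13588 zł

Supplementary minimum tax:
  Adjusted income: 96300 zł + 29900 zł + 10700 zł + 26500 zł = 163400 zł
  Less exemption 32000 zł → base 131400 zł
  131400 zł × 13% = 17082 zł

Excess of supplementary minimum tax over general income tax: 17082 zł − 13588 zł = 3494 zł.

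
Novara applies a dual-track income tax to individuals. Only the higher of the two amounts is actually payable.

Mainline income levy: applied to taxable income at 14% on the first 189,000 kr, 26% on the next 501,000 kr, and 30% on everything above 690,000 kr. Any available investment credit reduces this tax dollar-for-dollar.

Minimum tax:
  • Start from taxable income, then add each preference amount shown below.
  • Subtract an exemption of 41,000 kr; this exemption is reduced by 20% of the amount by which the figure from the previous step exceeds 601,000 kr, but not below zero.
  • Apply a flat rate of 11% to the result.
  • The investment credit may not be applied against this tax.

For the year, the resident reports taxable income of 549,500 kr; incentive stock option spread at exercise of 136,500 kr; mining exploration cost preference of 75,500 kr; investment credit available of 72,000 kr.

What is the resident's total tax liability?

Minimum tax:
  Adjusted income: 549,500 kr + 136,500 kr + 75,500 kr = 761,500 kr
  Exemption: 41,000 kr − 20% × (761,500 kr − 601,000 kr) = 41,000 kr − 32,100 kr = 8,900 kr
  Base: 761,500 kr − 8,900 kr = 752,600 kr
  752,600 kr × 11% = 82,786 kr

Mainline income levy:
  189,000 kr × 14% = 26,460 kr
  360,500 kr × 26% = 93,730 kr
  → 120,190 kr
  Less investment credit 72,000 kr → 48,190 kr

82,786 kr > 48,190 kr, so the minimum tax is the binding amount.

82,786 kr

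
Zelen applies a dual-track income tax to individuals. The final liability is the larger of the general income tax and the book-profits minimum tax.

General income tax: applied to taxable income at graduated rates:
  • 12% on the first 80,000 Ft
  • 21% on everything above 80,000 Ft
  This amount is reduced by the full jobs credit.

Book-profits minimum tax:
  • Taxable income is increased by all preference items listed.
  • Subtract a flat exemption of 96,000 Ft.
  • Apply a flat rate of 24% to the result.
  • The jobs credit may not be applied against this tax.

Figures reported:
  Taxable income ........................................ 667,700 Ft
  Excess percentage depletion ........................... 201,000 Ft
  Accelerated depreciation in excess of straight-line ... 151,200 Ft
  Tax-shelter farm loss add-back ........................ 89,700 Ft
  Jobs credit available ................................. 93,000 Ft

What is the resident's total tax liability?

243,264 Ft

Book-profits minimum tax:
  Adjusted income: 667,700 Ft + 201,000 Ft + 151,200 Ft + 89,700 Ft = 1,109,600 Ft
  Less exemption 96,000 Ft → base 1,013,600 Ft
  1,013,600 Ft × 24% = 243,264 Ft

General income tax:
  80,000 Ft × 12% = 9,600 Ft
  587,700 Ft × 21% = 123,417 Ft
  → 133,017 Ft
  Less jobs credit 93,000 Ft → 40,017 Ft

243,264 Ft > 40,017 Ft, so the book-profits minimum tax is the binding amount.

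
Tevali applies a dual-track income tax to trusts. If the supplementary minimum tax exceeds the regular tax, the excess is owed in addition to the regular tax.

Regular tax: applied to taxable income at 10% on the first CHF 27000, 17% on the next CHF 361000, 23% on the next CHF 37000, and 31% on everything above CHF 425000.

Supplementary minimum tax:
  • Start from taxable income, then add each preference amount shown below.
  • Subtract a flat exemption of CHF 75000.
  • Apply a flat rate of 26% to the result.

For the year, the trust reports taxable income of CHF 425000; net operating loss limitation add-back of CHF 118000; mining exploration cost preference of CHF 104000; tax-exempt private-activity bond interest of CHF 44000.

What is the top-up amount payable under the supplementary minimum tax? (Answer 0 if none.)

CHF 87580

Supplementary minimum tax:
  Adjusted income: CHF 425000 + CHF 118000 + CHF 104000 + CHF 44000 = CHF 691000
  Less exemption CHF 75000 → base CHF 616000
  CHF 616000 × 26% = CHF 160160

Regular tax:
  CHF 27000 × 10% = CHF 2700
  CHF 361000 × 17% = CHF 61370
  CHF 37000 × 23% = CHF 8510
  → CHF 72580

Excess of supplementary minimum tax over regular tax: CHF 160160 − CHF 72580 = CHF 87580.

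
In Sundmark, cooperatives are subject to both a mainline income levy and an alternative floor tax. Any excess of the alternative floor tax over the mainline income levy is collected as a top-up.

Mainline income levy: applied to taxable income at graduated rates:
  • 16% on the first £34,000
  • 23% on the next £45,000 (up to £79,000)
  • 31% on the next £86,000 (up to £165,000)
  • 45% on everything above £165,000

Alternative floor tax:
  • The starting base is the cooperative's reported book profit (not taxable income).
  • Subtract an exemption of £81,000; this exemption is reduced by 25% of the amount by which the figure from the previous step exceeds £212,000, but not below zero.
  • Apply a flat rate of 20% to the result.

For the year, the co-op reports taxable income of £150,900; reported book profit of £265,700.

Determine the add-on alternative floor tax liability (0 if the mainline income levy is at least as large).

Alternative floor tax:
  Base (reported book profit): £265,700
  Exemption: £81,000 − 25% × (£265,700 − £212,000) = £81,000 − £13,425 = £67,575
  Base: £265,700 − £67,575 = £198,125
  £198,125 × 20% = £39,625

Mainline income levy:
  £34,000 × 16% = £5,440
  £45,000 × 23% = £10,350
  £71,900 × 31% = £22,289
  → £38,079

Excess of alternative floor tax over mainline income levy: £39,625 − £38,079 = £1,546.

£1,546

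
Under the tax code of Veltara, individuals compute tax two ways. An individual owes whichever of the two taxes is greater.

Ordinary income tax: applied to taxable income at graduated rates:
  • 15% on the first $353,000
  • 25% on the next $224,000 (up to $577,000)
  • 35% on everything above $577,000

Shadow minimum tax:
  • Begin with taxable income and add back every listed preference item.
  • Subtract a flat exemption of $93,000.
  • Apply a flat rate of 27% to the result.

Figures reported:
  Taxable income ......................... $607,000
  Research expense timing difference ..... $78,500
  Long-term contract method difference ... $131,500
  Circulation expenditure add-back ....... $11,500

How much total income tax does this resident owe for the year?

$198,585

Ordinary income tax:
  $353,000 × 15% = $52,950
  $224,000 × 25% = $56,000
  $30,000 × 35% = $10,500
  → $119,450

Shadow minimum tax:
  Adjusted income: $607,000 + $78,500 + $131,500 + $11,500 = $828,500
  Less exemption $93,000 → base $735,500
  $735,500 × 27% = $198,585

$198,585 > $119,450, so the shadow minimum tax is the binding amount.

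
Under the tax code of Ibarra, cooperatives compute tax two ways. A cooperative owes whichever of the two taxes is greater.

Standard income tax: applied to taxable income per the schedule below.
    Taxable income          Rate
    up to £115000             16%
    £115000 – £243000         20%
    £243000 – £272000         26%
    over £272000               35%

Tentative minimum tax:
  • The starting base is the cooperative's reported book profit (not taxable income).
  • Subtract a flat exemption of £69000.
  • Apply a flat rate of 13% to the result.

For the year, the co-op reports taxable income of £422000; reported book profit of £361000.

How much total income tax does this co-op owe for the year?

Standard income tax:
  £115000 × 16% = £18400
  £128000 × 20% = £25600
  £29000 × 26% = £7540
  £150000 × 35% = £52500
  → £104040

Tentative minimum tax:
  Base (reported book profit): £361000
  Less exemption £69000 → base £292000
  £292000 × 13% = £37960

£104040 > £37960, so the standard income tax governs.

£104040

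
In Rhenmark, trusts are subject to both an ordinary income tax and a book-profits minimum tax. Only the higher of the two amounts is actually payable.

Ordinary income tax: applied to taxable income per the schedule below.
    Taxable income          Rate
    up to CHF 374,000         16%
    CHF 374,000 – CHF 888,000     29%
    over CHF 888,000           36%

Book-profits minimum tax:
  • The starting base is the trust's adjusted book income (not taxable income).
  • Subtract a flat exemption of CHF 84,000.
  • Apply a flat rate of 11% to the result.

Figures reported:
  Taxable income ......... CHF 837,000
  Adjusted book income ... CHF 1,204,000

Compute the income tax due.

Ordinary income tax:
  CHF 374,000 × 16% = CHF 59,840
  CHF 463,000 × 29% = CHF 134,270
  → CHF 194,110

Book-profits minimum tax:
  Base (adjusted book income): CHF 1,204,000
  Less exemption CHF 84,000 → base CHF 1,120,000
  CHF 1,120,000 × 11% = CHF 123,200

CHF 194,110 > CHF 123,200, so the ordinary income tax governs.

CHF 194,110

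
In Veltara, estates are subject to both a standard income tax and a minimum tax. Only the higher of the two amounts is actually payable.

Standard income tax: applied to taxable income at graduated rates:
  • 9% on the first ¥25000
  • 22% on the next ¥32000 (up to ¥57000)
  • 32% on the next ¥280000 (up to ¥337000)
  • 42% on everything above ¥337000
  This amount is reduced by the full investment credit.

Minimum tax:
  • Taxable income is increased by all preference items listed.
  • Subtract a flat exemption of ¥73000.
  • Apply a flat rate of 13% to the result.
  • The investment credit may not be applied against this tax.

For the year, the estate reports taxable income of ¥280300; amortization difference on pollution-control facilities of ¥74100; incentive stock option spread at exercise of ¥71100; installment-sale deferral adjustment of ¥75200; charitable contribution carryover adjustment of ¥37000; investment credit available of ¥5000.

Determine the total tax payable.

Minimum tax:
  Adjusted income: ¥280300 + ¥74100 + ¥71100 + ¥75200 + ¥37000 = ¥537700
  Less exemption ¥73000 → base ¥464700
  ¥464700 × 13% = ¥60411

Standard income tax:
  ¥25000 × 9% = ¥2250
  ¥32000 × 22% = ¥7040
  ¥223300 × 32% = ¥71456
  → ¥80746
  Less investment credit ¥5000 → ¥75746

¥75746 > ¥60411, so the standard income tax governs.

¥75746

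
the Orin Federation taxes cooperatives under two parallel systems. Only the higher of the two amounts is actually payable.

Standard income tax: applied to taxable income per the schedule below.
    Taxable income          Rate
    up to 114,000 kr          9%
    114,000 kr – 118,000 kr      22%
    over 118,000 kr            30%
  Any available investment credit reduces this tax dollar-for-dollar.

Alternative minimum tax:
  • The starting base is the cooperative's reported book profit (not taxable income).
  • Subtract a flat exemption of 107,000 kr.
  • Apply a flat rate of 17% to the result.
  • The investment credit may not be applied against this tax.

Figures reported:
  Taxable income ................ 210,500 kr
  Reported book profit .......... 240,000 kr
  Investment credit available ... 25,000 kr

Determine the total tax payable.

Alternative minimum tax:
  Base (reported book profit): 240,000 kr
  Less exemption 107,000 kr → base 133,000 kr
  133,000 kr × 17% = 22,610 kr

Standard income tax:
  114,000 kr × 9% = 10,260 kr
  4,000 kr × 22% = 880 kr
  92,500 kr × 30% = 27,750 kr
  → 38,890 kr
  Less investment credit 25,000 kr → 13,890 kr

22,610 kr > 13,890 kr, so the alternative minimum tax is the binding amount.

22,610 kr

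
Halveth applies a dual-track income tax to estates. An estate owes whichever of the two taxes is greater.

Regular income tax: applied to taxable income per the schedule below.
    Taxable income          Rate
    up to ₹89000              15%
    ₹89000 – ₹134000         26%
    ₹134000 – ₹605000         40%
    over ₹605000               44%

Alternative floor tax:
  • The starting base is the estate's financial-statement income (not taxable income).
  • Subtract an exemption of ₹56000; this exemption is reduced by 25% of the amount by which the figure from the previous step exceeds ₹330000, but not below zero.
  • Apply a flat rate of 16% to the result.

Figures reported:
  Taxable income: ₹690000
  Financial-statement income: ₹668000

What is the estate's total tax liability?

Alternative floor tax:
  Base (financial-statement income): ₹668000
  Exemption: 25% × (₹668000 − ₹330000) = ₹84500 ≥ ₹56000, so the exemption is fully phased out
  Base: ₹668000 − ₹0 = ₹668000
  ₹668000 × 16% = ₹106880

Regular income tax:
  ₹89000 × 15% = ₹13350
  ₹45000 × 26% = ₹11700
  ₹471000 × 40% = ₹188400
  ₹85000 × 44% = ₹37400
  → ₹250850

₹250850 > ₹106880, so the regular income tax governs.

₹250850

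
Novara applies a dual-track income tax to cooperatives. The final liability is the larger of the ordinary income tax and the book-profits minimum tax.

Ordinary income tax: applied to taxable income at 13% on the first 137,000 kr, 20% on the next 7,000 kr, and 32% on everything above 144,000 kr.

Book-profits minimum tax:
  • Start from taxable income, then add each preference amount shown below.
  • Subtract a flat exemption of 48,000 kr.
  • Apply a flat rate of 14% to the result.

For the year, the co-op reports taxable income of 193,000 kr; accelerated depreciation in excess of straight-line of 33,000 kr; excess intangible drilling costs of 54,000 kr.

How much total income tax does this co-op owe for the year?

34,890 kr

Book-profits minimum tax:
  Adjusted income: 193,000 kr + 33,000 kr + 54,000 kr = 280,000 kr
  Less exemption 48,000 kr → base 232,000 kr
  232,000 kr × 14% = 32,480 kr

Ordinary income tax:
  137,000 kr × 13% = 17,810 kr
  7,000 kr × 20% = 1,400 kr
  49,000 kr × 32% = 15,680 kr
  → 34,890 kr

34,890 kr > 32,480 kr, so the ordinary income tax governs.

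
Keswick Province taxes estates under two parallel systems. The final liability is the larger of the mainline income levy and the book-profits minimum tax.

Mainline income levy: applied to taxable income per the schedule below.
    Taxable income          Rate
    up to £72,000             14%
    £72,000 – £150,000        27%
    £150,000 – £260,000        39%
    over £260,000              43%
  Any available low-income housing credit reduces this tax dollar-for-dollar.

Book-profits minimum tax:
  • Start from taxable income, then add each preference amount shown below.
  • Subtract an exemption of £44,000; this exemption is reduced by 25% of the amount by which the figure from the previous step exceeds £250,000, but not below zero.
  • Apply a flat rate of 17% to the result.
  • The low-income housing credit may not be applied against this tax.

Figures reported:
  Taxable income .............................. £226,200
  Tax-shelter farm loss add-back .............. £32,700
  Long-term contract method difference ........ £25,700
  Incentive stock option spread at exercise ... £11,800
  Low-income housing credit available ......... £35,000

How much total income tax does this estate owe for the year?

£44,880

Book-profits minimum tax:
  Adjusted income: £226,200 + £32,700 + £25,700 + £11,800 = £296,400
  Exemption: £44,000 − 25% × (£296,400 − £250,000) = £44,000 − £11,600 = £32,400
  Base: £296,400 − £32,400 = £264,000
  £264,000 × 17% = £44,880

Mainline income levy:
  £72,000 × 14% = £10,080
  £78,000 × 27% = £21,060
  £76,200 × 39% = £29,718
  → £60,858
  Less low-income housing credit £35,000 → £25,858

£44,880 > £25,858, so the book-profits minimum tax is the binding amount.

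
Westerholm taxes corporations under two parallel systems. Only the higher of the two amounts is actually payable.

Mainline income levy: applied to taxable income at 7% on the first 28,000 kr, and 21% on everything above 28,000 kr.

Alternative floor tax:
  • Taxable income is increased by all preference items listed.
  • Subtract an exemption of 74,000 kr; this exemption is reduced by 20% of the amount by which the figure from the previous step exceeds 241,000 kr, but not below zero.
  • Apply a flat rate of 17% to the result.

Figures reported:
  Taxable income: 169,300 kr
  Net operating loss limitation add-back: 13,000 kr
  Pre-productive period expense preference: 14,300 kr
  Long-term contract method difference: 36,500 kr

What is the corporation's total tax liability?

Mainline income levy:
  28,000 kr × 7% = 1,960 kr
  141,300 kr × 21% = 29,673 kr
  → 31,633 kr

Alternative floor tax:
  Adjusted income: 169,300 kr + 13,000 kr + 14,300 kr + 36,500 kr = 233,100 kr
  Exemption: 233,100 kr ≤ 241,000 kr, so full 74,000 kr applies
  Base: 233,100 kr − 74,000 kr = 159,100 kr
  159,100 kr × 17% = 27,047 kr

31,633 kr > 27,047 kr, so the mainline income levy governs.

31,633 kr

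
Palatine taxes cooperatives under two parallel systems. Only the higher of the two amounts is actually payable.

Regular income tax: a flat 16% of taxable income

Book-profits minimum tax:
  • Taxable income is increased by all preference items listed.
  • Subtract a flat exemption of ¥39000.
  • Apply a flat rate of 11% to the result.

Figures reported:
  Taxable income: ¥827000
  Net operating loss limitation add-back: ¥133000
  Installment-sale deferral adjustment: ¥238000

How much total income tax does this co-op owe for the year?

Book-profits minimum tax:
  Adjusted income: ¥827000 + ¥133000 + ¥238000 = ¥1198000
  Less exemption ¥39000 → base ¥1159000
  ¥1159000 × 11% = ¥127490

Regular income tax:
  ¥827000 × 16% = ¥132320

¥132320 > ¥127490, so the regular income tax governs.

¥132320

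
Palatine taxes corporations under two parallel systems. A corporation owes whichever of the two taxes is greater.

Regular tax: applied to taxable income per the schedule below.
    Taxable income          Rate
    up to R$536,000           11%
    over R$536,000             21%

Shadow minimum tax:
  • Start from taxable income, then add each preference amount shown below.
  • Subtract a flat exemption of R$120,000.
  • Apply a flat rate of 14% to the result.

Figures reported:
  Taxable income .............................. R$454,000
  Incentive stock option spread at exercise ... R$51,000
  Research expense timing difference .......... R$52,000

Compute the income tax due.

Regular tax:
  R$454,000 × 11% = R$49,940

Shadow minimum tax:
  Adjusted income: R$454,000 + R$51,000 + R$52,000 = R$557,000
  Less exemption R$120,000 → base R$437,000
  R$437,000 × 14% = R$61,180

R$61,180 > R$49,940, so the shadow minimum tax is the binding amount.

R$61,180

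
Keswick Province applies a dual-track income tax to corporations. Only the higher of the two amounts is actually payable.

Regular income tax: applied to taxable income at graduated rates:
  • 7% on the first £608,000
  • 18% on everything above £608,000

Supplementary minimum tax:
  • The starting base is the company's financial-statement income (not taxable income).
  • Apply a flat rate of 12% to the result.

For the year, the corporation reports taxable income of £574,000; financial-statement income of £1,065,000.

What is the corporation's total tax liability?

£127,800

Regular income tax:
  £574,000 × 7% = £40,180

Supplementary minimum tax:
  Base (financial-statement income): £1,065,000
  £1,065,000 × 12% = £127,800

£127,800 > £40,180, so the supplementary minimum tax is the binding amount.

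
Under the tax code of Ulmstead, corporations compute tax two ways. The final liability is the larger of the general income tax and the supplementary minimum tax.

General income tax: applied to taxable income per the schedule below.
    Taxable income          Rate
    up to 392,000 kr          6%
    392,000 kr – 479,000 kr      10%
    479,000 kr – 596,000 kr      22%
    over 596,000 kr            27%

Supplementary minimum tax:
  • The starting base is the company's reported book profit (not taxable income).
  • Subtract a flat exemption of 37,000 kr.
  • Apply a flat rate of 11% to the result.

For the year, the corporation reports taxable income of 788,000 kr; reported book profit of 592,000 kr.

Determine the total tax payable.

Supplementary minimum tax:
  Base (reported book profit): 592,000 kr
  Less exemption 37,000 kr → base 555,000 kr
  555,000 kr × 11% = 61,050 kr

General income tax:
  392,000 kr × 6% = 23,520 kr
  87,000 kr × 10% = 8,700 kr
  117,000 kr × 22% = 25,740 kr
  192,000 kr × 27% = 51,840 kr
  → 109,800 kr

109,800 kr > 61,050 kr, so the general income tax governs.

109,800 kr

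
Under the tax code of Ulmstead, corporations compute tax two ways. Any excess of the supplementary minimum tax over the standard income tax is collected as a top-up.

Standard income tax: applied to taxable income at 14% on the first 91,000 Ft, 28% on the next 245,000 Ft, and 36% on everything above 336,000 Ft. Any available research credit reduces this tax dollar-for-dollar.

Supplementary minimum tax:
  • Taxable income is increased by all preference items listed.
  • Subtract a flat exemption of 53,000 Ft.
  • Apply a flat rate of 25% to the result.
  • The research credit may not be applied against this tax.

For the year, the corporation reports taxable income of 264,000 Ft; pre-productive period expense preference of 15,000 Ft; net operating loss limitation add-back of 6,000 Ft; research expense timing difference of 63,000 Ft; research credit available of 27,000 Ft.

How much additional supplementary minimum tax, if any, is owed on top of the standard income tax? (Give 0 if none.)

Supplementary minimum tax:
  Adjusted income: 264,000 Ft + 15,000 Ft + 6,000 Ft + 63,000 Ft = 348,000 Ft
  Less exemption 53,000 Ft → base 295,000 Ft
  295,000 Ft × 25% = 73,750 Ft

Standard income tax:
  91,000 Ft × 14% = 12,740 Ft
  173,000 Ft × 28% = 48,440 Ft
  → 61,180 Ft
  Less research credit 27,000 Ft → 34,180 Ft

Excess of supplementary minimum tax over standard income tax: 73,750 Ft − 34,180 Ft = 39,570 Ft.

39,570 Ft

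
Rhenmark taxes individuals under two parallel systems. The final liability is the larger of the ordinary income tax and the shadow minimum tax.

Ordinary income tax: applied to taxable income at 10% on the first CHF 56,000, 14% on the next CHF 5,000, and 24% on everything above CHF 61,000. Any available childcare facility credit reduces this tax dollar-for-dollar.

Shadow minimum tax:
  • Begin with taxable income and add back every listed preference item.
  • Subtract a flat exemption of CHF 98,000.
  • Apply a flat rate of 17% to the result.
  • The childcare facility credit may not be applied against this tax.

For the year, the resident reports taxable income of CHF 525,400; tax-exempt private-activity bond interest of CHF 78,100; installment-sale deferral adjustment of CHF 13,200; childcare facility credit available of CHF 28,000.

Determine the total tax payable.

Ordinary income tax:
  CHF 56,000 × 10% = CHF 5,600
  CHF 5,000 × 14% = CHF 700
  CHF 464,400 × 24% = CHF 111,456
  → CHF 117,756
  Less childcare facility credit CHF 28,000 → CHF 89,756

Shadow minimum tax:
  Adjusted income: CHF 525,400 + CHF 78,100 + CHF 13,200 = CHF 616,700
  Less exemption CHF 98,000 → base CHF 518,700
  CHF 518,700 × 17% = CHF 88,179

CHF 89,756 > CHF 88,179, so the ordinary income tax governs.

CHF 89,756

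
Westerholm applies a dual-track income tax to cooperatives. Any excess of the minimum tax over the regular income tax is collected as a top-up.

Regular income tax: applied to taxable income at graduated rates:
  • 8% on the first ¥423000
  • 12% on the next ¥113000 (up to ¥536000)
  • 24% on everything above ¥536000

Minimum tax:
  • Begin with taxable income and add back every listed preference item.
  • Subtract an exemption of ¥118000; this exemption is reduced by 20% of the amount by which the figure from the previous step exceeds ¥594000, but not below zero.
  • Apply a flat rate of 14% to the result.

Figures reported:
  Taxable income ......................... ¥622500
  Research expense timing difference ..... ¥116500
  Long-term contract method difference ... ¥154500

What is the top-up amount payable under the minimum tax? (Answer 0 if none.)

¥48796

Minimum tax:
  Adjusted income: ¥622500 + ¥116500 + ¥154500 = ¥893500
  Exemption: ¥118000 − 20% × (¥893500 − ¥594000) = ¥118000 − ¥59900 = ¥58100
  Base: ¥893500 − ¥58100 = ¥835400
  ¥835400 × 14% = ¥116956

Regular income tax:
  ¥423000 × 8% = ¥33840
  ¥113000 × 12% = ¥13560
  ¥86500 × 24% = ¥20760
  → ¥68160

Excess of minimum tax over regular income tax: ¥116956 − ¥68160 = ¥48796.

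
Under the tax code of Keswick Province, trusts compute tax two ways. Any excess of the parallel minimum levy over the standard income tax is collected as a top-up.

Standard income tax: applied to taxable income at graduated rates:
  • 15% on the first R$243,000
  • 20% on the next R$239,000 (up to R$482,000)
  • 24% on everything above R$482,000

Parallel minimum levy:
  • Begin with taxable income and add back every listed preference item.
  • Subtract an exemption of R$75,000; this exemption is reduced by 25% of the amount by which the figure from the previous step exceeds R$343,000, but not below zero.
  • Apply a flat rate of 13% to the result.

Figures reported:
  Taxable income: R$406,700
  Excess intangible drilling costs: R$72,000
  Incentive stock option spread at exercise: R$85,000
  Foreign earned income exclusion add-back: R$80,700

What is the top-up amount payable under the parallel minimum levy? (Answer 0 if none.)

Standard income tax:
  R$243,000 × 15% = R$36,450
  R$163,700 × 20% = R$32,740
  → R$69,190

Parallel minimum levy:
  Adjusted income: R$406,700 + R$72,000 + R$85,000 + R$80,700 = R$644,400
  Exemption: 25% × (R$644,400 − R$343,000) = R$75,350 ≥ R$75,000, so the exemption is fully phased out
  Base: R$644,400 − R$0 = R$644,400
  R$644,400 × 13% = R$83,772

Excess of parallel minimum levy over standard income tax: R$83,772 − R$69,190 = R$14,582.

R$14,582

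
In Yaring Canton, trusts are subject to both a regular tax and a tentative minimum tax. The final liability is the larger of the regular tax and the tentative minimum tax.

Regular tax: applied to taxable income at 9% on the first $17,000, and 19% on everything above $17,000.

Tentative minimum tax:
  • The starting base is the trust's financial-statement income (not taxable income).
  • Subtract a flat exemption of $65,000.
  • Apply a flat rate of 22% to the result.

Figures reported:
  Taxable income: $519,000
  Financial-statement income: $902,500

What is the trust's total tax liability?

$184,250

Tentative minimum tax:
  Base (financial-statement income): $902,500
  Less exemption $65,000 → base $837,500
  $837,500 × 22% = $184,250

Regular tax:
  $17,000 × 9% = $1,530
  $502,000 × 19% = $95,380
  → $96,910

$184,250 > $96,910, so the tentative minimum tax is the binding amount.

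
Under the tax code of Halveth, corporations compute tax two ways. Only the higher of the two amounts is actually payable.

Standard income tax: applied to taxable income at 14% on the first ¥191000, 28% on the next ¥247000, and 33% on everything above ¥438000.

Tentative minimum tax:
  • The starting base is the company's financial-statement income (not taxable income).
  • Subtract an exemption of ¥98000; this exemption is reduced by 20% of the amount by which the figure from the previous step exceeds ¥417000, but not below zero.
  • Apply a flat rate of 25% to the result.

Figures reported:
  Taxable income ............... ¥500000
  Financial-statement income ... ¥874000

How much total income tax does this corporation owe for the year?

Tentative minimum tax:
  Base (financial-statement income): ¥874000
  Exemption: ¥98000 − 20% × (¥874000 − ¥417000) = ¥98000 − ¥91400 = ¥6600
  Base: ¥874000 − ¥6600 = ¥867400
  ¥867400 × 25% = ¥216850

Standard income tax:
  ¥191000 × 14% = ¥26740
  ¥247000 × 28% = ¥69160
  ¥62000 × 33% = ¥20460
  → ¥116360

¥216850 > ¥116360, so the tentative minimum tax is the binding amount.

¥216850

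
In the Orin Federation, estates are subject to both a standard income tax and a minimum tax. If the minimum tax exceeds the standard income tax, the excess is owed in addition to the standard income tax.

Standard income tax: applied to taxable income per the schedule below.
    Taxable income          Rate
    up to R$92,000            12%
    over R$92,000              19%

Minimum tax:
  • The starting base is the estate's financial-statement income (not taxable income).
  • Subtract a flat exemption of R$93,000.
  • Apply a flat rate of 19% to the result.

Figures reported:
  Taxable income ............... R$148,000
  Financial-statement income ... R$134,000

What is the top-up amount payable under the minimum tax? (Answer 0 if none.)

R$0

Minimum tax:
  Base (financial-statement income): R$134,000
  Less exemption R$93,000 → base R$41,000
  R$41,000 × 19% = R$7,790

Standard income tax:
  R$92,000 × 12% = R$11,040
  R$56,000 × 19% = R$10,640
  → R$21,680

R$7,790 ≤ R$21,680, so no add-on is due.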